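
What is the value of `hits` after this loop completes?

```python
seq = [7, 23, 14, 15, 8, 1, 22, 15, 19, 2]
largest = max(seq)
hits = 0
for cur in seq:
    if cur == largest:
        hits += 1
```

Count of max value 23 in [7, 23, 14, 15, 8, 1, 22, 15, 19, 2]
`hits` takes the values: 0 → 1

Answer: 1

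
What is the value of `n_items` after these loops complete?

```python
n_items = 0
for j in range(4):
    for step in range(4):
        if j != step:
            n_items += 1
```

4² - 4 (exclude diagonal)
`n_items` takes the values: 0 → 1 → 2 → 3 → 4 → 5 → 6 → 7 → 8 → 9 → 10 → 11 → 12

Answer: 12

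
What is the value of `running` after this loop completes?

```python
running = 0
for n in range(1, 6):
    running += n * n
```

Sum of squares 1² to 5² = 55
`running` takes the values: 0 → 1 → 5 → 14 → 30 → 55

Answer: 55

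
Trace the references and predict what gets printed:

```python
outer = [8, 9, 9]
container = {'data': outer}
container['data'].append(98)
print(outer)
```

Key concept: dict holds reference to list.
Step by step:
`outer = [8, 9, 9]` → outer = [8, 9, 9]
`container = {'data': outer}` → container = {'data': [8, 9, 9]}
`container['data'].append(98)` → outer = [8, 9, 9, 98]; container = {'data': [8, 9, 9, 98]}
`print(outer)` → prints [8, 9, 9, 98]

Answer: [8, 9, 9, 98]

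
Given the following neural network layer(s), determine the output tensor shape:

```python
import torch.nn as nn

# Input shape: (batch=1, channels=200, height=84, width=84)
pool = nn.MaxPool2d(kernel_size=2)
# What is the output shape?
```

Input: (1, 200, 84, 84) -> Output: (1, 200, 42, 42)

Answer: (1, 200, 42, 42)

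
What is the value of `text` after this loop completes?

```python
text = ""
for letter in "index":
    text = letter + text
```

Reverse 'index'
`text` takes the values: "" → "i" → "ni" → "dni" → "edni" → "xedni"

Answer: "xedni"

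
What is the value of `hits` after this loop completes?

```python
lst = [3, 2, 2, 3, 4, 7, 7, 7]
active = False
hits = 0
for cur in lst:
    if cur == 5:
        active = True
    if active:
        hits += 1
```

Count elements after first 5 in [3, 2, 2, 3, 4, 7, 7, 7]
`hits` takes the values: 0

Answer: 0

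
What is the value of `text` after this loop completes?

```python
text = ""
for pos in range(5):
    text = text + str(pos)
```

Concatenate digits 0 to 4
`text` takes the values: "" → "0" → "01" → "012" → "0123" → "01234"

Answer: "01234"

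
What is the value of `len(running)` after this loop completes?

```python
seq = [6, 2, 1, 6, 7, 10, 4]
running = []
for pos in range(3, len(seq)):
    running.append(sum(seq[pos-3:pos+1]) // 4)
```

Number of 4-element averages
`running` takes the values: [] → [3] → [3, 4] → [3, 4, 6] → [3, 4, 6, 6]
So `len(running)` = 4

Answer: 4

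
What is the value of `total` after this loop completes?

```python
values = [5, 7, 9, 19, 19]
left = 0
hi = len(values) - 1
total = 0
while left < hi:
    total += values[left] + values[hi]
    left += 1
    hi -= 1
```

Sum of pairs from ends
`total` takes the values: 0 → 24 → 50

Answer: 50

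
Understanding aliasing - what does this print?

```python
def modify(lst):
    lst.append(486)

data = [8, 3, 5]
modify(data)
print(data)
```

Key concept: function modifies passed list.
Step by step:
`data = [8, 3, 5]` → data = [8, 3, 5]
`modify(data)` → data = [8, 3, 5, 486]
`print(data)` → prints [8, 3, 5, 486]

Answer: [8, 3, 5, 486]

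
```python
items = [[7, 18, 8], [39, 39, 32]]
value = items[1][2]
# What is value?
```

Trace:
`items = [[7, 18, 8], [39, 39, 32]]` → items = [[7, 18, 8], [39, 39, 32]]
`value = items[1][2]` → value = 32
So value = 32

Answer: 32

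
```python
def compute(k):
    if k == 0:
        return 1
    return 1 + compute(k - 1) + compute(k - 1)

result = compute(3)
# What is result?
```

compute(k) = 1 + 2·compute(k-1), compute(0)=1. Closed form: (1+1)·2^3 - 1 = 15.

Answer: 15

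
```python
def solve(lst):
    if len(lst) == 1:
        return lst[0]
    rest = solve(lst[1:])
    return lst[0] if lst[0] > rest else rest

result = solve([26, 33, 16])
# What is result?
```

Recursive max over [26, 33, 16] = 33

Answer: 33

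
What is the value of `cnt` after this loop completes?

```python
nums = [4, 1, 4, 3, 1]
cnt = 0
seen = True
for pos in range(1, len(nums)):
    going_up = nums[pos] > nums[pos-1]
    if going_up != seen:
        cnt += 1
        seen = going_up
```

Count direction changes in [4, 1, 4, 3, 1]
`cnt` takes the values: 0 → 1 → 2 → 3

Answer: 3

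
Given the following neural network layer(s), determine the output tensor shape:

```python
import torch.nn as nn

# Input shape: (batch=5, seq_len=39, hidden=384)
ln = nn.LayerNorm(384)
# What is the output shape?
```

Input: (5, 39, 384) -> Output: (5, 39, 384)

Answer: (5, 39, 384)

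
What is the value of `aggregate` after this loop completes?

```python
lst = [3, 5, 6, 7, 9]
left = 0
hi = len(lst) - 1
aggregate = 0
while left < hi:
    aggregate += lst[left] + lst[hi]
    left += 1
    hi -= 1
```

Sum of pairs from ends
`aggregate` takes the values: 0 → 12 → 24

Answer: 24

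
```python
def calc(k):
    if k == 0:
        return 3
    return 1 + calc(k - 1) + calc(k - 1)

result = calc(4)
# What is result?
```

calc(k) = 1 + 2·calc(k-1), calc(0)=3. Closed form: (3+1)·2^4 - 1 = 63.

Answer: 63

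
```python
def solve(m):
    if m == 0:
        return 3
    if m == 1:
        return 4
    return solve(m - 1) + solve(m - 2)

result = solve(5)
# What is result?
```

Build up from base cases: solve(0)=3, solve(1)=4, solve(2)=7, solve(3)=11, solve(4)=18, solve(5)=29

Answer: 29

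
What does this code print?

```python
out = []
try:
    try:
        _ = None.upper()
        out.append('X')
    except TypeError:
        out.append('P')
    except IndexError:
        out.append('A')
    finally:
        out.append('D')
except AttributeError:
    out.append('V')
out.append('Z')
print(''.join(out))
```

Execution trace: 'D' (finally) → 'V' (outer except AttributeError) → 'Z' (after the try/except). Output: DVZ

Answer: DVZ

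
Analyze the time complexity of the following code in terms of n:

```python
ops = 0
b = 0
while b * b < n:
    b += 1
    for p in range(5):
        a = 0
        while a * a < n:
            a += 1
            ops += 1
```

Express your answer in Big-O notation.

Each loop level contributes: √n × 1 × √n. Multiplying the contributions gives O(n).

Answer: O(n)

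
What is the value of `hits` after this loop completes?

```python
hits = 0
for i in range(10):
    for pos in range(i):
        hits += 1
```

Triangle number: 0+1+2+...+9
`hits` takes the values: 0 → 1 → 2 → 3 → 4 → 5 → 6 → 7 → 8 → 9 → 10 → 11 → 12 → 13 → 14 → 15 → 16 → 17 → 18 → 19 → 20 → 21 → 22 → 23 → 24 → 25 → 26 → 27 → 28 → 29 → … → 41 → 42 → 43 → 44 → 45

Answer: 45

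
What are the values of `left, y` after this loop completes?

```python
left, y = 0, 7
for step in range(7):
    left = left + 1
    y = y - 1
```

left goes 0→7, y goes 7→0
`left, y` takes the values: (0, 7) → (1, 7) → (1, 6) → (2, 6) → (2, 5) → (3, 5) → (3, 4) → (4, 4) → (4, 3) → (5, 3) → (5, 2) → (6, 2) → (6, 1) → (7, 1) → (7, 0)

Answer: 7, 0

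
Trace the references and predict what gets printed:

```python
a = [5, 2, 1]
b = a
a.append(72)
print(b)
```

Key concept: basic list aliasing.
Step by step:
`a = [5, 2, 1]` → a = [5, 2, 1]
`b = a` → b = [5, 2, 1] (same object as a)
`a.append(72)` → a = [5, 2, 1, 72] (same object as b); b = [5, 2, 1, 72] (same object as a)
`print(b)` → prints [5, 2, 1, 72]

Answer: [5, 2, 1, 72]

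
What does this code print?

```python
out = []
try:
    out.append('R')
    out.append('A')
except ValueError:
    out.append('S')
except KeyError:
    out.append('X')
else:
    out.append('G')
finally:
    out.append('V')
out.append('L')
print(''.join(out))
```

Execution trace: 'R' (try body) → 'A' (try body, no exception) → 'G' (else) → 'V' (finally) → 'L' (after the try/except). Output: RAGVL

Answer: RAGVL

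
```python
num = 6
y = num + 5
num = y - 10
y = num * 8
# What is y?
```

Trace:
`num = 6` → num = 6
`y = num + 5` → y = 11
`num = y - 10` → num = 1
`y = num * 8` → y = 8
So y = 8

Answer: 8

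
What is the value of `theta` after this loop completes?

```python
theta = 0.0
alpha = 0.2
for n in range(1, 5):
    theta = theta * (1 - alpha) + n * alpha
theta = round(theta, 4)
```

Moving average with lr=0.2
`theta` takes the values: 0.0 → 0.2 → 0.56 → 1.048 → 1.6384

Answer: 1.6384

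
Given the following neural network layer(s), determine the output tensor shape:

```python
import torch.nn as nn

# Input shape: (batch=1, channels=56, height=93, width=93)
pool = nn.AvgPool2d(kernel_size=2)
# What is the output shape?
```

Input: (1, 56, 93, 93) -> Output: (1, 56, 46, 46)

Answer: (1, 56, 46, 46)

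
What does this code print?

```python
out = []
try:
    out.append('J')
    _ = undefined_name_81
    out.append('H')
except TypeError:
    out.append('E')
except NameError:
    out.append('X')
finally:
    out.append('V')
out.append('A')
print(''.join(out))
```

Execution trace: 'J' (try body) → 'X' (except NameError) → 'V' (finally) → 'A' (after the try/except). Output: JXVA

Answer: JXVA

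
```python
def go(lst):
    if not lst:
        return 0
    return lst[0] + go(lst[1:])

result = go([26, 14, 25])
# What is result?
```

26 + 14 + 25 + 0 = 65

Answer: 65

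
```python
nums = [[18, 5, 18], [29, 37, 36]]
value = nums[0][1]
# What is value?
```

Trace:
`nums = [[18, 5, 18], [29, 37, 36]]` → nums = [[18, 5, 18], [29, 37, 36]]
`value = nums[0][1]` → value = 5
So value = 5

Answer: 5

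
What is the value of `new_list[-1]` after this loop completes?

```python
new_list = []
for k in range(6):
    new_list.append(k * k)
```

Last element of squares 0 to 5
`new_list` takes the values: [] → [0] → [0, 1] → [0, 1, 4] → [0, 1, 4, 9] → [0, 1, 4, 9, 16] → [0, 1, 4, 9, 16, 25]
So `new_list[-1]` = 25

Answer: 25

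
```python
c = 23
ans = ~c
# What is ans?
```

Trace:
`c = 23` → c = 23
`ans = ~c` → ans = -24
So ans = -24

Answer: -24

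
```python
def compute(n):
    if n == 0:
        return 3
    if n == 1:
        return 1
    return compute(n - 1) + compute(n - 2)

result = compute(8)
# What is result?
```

Build up from base cases: compute(0)=3, compute(1)=1, compute(2)=4, compute(3)=5, compute(4)=9, compute(5)=14, compute(6)=23, ..., compute(8)=60

Answer: 60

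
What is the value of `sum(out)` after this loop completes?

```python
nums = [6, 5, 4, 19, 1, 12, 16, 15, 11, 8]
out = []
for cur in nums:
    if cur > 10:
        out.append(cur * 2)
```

Sum of doubled values > 10
`out` takes the values: [] → [38] → [38, 24] → [38, 24, 32] → [38, 24, 32, 30] → [38, 24, 32, 30, 22]
So `sum(out)` = 146

Answer: 146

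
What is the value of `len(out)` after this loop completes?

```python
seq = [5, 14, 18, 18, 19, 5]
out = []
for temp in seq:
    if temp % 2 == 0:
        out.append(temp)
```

Count even numbers in [5, 14, 18, 18, 19, 5]
`out` takes the values: [] → [14] → [14, 18] → [14, 18, 18]
So `len(out)` = 3

Answer: 3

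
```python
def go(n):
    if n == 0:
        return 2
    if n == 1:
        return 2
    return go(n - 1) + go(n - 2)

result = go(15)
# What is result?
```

Build up from base cases: go(0)=2, go(1)=2, go(2)=4, go(3)=6, go(4)=10, go(5)=16, go(6)=26, ..., go(15)=1974

Answer: 1974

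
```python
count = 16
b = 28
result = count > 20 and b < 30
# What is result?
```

Trace:
`count = 16` → count = 16
`b = 28` → b = 28
`result = count > 20 and b < 30` → result = False
So result = False

Answer: False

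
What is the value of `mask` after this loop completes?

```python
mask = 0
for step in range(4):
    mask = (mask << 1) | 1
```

Build 4 consecutive 1-bits: 0b1111
`mask` takes the values: 0 → 1 → 3 → 7 → 15

Answer: 15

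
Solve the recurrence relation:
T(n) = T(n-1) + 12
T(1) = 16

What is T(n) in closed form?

Unrolling: T(n) = T(1) + 12·(n-1) = 16 + 12(n-1) = 12n + 4.

Answer: T(n) = 12n + 4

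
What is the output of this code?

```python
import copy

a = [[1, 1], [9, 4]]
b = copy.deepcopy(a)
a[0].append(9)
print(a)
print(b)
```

Key concept: deep copy is fully independent.
Step by step:
`a = [[1, 1], [9, 4]]` → a = [[1, 1], [9, 4]]
`b = copy.deepcopy(a)` → b = [[1, 1], [9, 4]]
`a[0].append(9)` → a = [[1, 1, 9], [9, 4]]
`print(a)` → prints [[1, 1, 9], [9, 4]]
`print(b)` → prints [[1, 1], [9, 4]]

Answer:
[[1, 1, 9], [9, 4]]
[[1, 1], [9, 4]]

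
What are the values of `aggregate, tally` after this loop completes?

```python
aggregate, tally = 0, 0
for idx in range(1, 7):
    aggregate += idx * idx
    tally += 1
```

Sum of squares and count
`aggregate, tally` takes the values: (0, 0) → (1, 0) → (1, 1) → (5, 1) → (5, 2) → (14, 2) → (14, 3) → (30, 3) → (30, 4) → (55, 4) → (55, 5) → (91, 5) → (91, 6)

Answer: 91, 6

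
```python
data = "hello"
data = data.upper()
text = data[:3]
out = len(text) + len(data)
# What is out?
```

Trace:
`data = "hello"` → data = 'hello'
`data = data.upper()` → data = 'HELLO'
`text = data[:3]` → text = 'HEL'
`out = len(text) + len(data)` → out = 8
So out = 8

Answer: 8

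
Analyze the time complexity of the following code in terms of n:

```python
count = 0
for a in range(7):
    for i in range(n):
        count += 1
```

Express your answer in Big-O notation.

Each loop level contributes: 1 × n. Multiplying the contributions gives O(n).

Answer: O(n)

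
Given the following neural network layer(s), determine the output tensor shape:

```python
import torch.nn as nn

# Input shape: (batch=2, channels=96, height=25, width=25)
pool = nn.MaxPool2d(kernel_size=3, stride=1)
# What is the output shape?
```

Input: (2, 96, 25, 25) -> Output: (2, 96, 23, 23)

Answer: (2, 96, 23, 23)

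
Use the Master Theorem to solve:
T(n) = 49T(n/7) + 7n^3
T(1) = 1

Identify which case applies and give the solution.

a=49, b=7, f(n)=7n^3. log_7(49) = 2. Since c=3 > 2 and the regularity condition holds (49(n/7)^3 = (49/7^3)n^3 with 49/7^3 < 1), Case 3 applies: T(n) = Θ(f(n)) = O(n^3).

Answer: O(n^3) - Case 3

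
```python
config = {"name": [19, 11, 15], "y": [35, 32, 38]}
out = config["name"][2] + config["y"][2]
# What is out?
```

Trace:
`config = {"name": [19, 11, 15], "y": [35, 32, 38]}` → config = {'name': [19, 11, 15], 'y': [35, 32, 38]}
`out = config["name"][2] + config["y"][2]` → out = 53
So out = 53

Answer: 53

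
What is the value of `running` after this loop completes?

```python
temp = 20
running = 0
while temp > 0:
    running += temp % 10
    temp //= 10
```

Sum digits of 20
`running` takes the values: 0 → 2

Answer: 2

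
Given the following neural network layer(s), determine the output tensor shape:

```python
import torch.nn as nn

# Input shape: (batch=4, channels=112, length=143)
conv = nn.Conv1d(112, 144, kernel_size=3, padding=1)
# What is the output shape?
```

Input: (4, 112, 143) -> Output: (4, 144, 143)

Answer: (4, 144, 143)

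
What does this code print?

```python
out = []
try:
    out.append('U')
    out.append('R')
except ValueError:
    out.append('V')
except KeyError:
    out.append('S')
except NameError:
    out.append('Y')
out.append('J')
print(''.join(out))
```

Execution trace: 'U' (try body) → 'R' (try body, no exception) → 'J' (after the try/except). Output: URJ

Answer: URJ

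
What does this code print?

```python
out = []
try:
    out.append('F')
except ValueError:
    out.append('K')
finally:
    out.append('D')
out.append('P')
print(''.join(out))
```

Execution trace: 'F' (try body, no exception) → 'D' (finally) → 'P' (after the try/except). Output: FDP

Answer: FDP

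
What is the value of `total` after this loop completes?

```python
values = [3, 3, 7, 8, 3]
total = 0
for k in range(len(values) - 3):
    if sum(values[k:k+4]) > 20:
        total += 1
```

Count windows with sum > 20
`total` takes the values: 0 → 1 → 2

Answer: 2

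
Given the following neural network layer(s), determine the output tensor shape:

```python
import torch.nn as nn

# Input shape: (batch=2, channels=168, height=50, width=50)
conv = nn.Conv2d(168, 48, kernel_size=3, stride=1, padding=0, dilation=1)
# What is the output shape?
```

Input: (2, 168, 50, 50) -> Output: (2, 48, 48, 48)

Answer: (2, 48, 48, 48)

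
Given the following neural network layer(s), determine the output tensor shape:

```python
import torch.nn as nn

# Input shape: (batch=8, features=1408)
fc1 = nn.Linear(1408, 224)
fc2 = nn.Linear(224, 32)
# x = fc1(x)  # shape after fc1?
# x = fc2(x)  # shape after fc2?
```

Input: (8, 1408) -> after fc1: (8, 224) -> Output: (8, 32)

Answer: (8, 32)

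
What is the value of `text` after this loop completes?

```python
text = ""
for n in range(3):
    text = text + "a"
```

Repeat 'a' 3 times
`text` takes the values: "" → "a" → "aa" → "aaa"

Answer: "aaa"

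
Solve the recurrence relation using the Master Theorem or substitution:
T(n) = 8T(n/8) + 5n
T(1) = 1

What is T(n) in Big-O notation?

By Master Theorem: a=8, b=8, f(n)=5n. Since log_8(8) = 1 and f(n) = Θ(n^1), Case 2 applies. T(n) = O(n log n).

Answer: O(n log n)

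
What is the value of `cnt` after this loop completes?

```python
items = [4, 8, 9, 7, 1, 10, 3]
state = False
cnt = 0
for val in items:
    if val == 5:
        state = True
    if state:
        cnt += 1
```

Count elements after first 5 in [4, 8, 9, 7, 1, 10, 3]
`cnt` takes the values: 0

Answer: 0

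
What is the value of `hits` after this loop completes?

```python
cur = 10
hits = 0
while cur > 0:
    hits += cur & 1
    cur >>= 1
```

Count set bits in 10 (binary: 0b1010)
`hits` takes the values: 0 → 1 → 2

Answer: 2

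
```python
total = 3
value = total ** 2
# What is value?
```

Trace:
`total = 3` → total = 3
`value = total ** 2` → value = 9
So value = 9

Answer: 9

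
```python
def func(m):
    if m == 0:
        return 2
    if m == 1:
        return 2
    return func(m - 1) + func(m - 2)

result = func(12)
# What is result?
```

Build up from base cases: func(0)=2, func(1)=2, func(2)=4, func(3)=6, func(4)=10, func(5)=16, func(6)=26, ..., func(12)=466

Answer: 466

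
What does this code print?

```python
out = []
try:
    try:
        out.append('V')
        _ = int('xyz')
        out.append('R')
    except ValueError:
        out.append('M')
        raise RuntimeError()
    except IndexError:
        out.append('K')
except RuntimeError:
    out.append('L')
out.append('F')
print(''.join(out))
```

Execution trace: 'V' (inner try body) → 'M' (inner except ValueError) → 'L' (outer except RuntimeError) → 'F' (after the try/except). Output: VMLF

Answer: VMLF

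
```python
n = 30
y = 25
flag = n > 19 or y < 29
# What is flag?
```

Trace:
`n = 30` → n = 30
`y = 25` → y = 25
`flag = n > 19 or y < 29` → flag = True
So flag = True

Answer: True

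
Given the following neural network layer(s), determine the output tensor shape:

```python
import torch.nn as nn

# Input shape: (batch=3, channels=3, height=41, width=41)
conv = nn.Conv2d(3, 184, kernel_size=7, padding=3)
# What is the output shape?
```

Input: (3, 3, 41, 41) -> Output: (3, 184, 41, 41)

Answer: (3, 184, 41, 41)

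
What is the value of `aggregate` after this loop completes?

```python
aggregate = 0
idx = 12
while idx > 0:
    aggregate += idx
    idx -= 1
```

Sum 12 down to 1
`aggregate` takes the values: 0 → 12 → 23 → 33 → 42 → 50 → 57 → 63 → 68 → 72 → 75 → 77 → 78

Answer: 78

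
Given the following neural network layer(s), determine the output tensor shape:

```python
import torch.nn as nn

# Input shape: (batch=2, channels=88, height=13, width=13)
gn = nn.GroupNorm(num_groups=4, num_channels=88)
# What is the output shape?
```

Input: (2, 88, 13, 13) -> Output: (2, 88, 13, 13)

Answer: (2, 88, 13, 13)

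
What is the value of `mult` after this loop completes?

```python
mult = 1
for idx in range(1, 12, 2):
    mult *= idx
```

Product of 1, 3, 5, ... up to 11
`mult` takes the values: 1 → 3 → 15 → 105 → 945 → 10395

Answer: 10395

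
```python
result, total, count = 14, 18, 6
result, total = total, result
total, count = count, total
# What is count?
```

Trace:
`result, total, count = 14, 18, 6` → result = 14; total = 18; count = 6
`result, total = total, result` → result = 18; total = 14
`total, count = count, total` → total = 6; count = 14
So count = 14

Answer: 14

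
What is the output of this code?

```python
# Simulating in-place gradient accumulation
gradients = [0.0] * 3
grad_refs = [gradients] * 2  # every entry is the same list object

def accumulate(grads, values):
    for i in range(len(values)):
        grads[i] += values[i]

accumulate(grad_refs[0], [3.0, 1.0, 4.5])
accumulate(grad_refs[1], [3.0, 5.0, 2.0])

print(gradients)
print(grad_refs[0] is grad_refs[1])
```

Key concept: gradient accumulation aliasing.
Step by step:
`gradients = [0.0] * 3` → gradients = [0.0, 0.0, 0.0]
`grad_refs = [gradients] * 2` → grad_refs = [[0.0, 0.0, 0.0], [0.0, 0.0, 0.0]]
`accumulate(grad_refs[0], [3.0, 1.0, 4.5])` → gradients = [3.0, 1.0, 4.5]; grad_refs = [[3.0, 1.0, 4.5], [3.0, 1.0, 4.5]]
`accumulate(grad_refs[1], [3.0, 5.0, 2.0])` → gradients = [6.0, 6.0, 6.5]; grad_refs = [[6.0, 6.0, 6.5], [6.0, 6.0, 6.5]]
`print(gradients)` → prints [6.0, 6.0, 6.5]
`print(grad_refs[0] is grad_refs[1])` → prints True

Answer:
[6.0, 6.0, 6.5]
True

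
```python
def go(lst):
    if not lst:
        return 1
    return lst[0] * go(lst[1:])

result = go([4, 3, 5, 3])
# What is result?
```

Product over [4, 3, 5, 3] = 4 * 3 * 5 * 3 = 180

Answer: 180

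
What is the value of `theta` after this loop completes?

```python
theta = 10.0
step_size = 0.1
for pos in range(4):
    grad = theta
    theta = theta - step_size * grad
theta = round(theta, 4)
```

Gradient descent: w = 10.0 * (1 - 0.1)^4
`theta` takes the values: 10.0 → 9.0 → 8.1 → 7.29 → 6.561

Answer: 6.561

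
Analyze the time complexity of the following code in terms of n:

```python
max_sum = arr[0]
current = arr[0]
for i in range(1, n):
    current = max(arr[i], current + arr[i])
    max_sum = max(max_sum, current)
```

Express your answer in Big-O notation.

This is Kadane's algorithm for maximum subarray. Time complexity: O(n).

Answer: O(n)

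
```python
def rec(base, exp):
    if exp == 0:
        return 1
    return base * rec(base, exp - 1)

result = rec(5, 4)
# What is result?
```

rec(5, 4) = 5 * 5 * 5 * 5 = 625

Answer: 625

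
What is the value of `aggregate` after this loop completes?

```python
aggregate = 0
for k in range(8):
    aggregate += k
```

Sum of 0 to 7 = 28
`aggregate` takes the values: 0 → 1 → 3 → 6 → 10 → 15 → 21 → 28

Answer: 28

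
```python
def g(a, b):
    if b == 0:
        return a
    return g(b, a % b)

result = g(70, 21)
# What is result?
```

g(70, 21) -> g(21, 7) -> g(7, 0) -> 7

Answer: 7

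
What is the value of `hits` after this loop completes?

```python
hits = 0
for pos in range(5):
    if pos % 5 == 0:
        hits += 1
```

Count numbers divisible by 5 in range(5)
`hits` takes the values: 0 → 1

Answer: 1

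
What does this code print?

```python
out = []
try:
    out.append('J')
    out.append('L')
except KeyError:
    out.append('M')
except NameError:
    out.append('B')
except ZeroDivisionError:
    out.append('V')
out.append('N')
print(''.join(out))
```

Execution trace: 'J' (try body) → 'L' (try body, no exception) → 'N' (after the try/except). Output: JLN

Answer: JLN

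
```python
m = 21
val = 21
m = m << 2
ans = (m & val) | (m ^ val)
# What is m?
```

Trace:
`m = 21` → m = 21
`val = 21` → val = 21
`m = m << 2` → m = 84
`ans = (m & val) | (m ^ val)` → ans = 85
So m = 84

Answer: 84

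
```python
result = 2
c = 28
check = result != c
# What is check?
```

Trace:
`result = 2` → result = 2
`c = 28` → c = 28
`check = result != c` → check = True
So check = True

Answer: True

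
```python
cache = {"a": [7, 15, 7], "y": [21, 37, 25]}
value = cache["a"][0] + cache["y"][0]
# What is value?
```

Trace:
`cache = {"a": [7, 15, 7], "y": [21, 37, 25]}` → cache = {'a': [7, 15, 7], 'y': [21, 37, 25]}
`value = cache["a"][0] + cache["y"][0]` → value = 28
So value = 28

Answer: 28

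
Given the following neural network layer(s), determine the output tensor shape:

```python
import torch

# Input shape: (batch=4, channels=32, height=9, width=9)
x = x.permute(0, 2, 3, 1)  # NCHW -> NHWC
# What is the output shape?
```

Input: (4, 32, 9, 9) -> Output: (4, 9, 9, 32)

Answer: (4, 9, 9, 32)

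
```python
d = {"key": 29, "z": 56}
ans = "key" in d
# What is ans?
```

Trace:
`d = {"key": 29, "z": 56}` → d = {'key': 29, 'z': 56}
`ans = "key" in d` → ans = True
So ans = True

Answer: True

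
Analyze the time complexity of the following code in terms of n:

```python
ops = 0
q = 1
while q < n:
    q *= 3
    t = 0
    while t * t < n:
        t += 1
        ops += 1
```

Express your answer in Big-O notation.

Each loop level contributes: log n × √n. Multiplying the contributions gives O(√n log n).

Answer: O(√n log n)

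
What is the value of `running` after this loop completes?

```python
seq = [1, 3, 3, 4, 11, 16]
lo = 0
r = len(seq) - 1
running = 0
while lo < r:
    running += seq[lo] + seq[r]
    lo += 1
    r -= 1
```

Sum of pairs from ends
`running` takes the values: 0 → 17 → 31 → 38

Answer: 38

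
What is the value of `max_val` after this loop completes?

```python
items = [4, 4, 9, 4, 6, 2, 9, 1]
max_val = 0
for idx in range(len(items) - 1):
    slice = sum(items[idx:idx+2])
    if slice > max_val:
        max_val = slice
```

Max sum of 2-element window in [4, 4, 9, 4, 6, 2, 9, 1]
`max_val` takes the values: 0 → 8 → 13

Answer: 13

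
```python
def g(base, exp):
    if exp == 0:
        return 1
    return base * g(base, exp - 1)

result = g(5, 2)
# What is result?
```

g(5, 2) = 5 * 5 = 25

Answer: 25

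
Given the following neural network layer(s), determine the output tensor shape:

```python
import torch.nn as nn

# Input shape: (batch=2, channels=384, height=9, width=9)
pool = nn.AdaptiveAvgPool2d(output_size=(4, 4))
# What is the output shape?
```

Input: (2, 384, 9, 9) -> Output: (2, 384, 4, 4)

Answer: (2, 384, 4, 4)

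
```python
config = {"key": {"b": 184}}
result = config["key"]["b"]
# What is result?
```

Trace:
`config = {"key": {"b": 184}}` → config = {'key': {'b': 184}}
`result = config["key"]["b"]` → result = 184
So result = 184

Answer: 184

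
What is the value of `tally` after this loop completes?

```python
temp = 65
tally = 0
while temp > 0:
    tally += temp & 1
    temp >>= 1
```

Count set bits in 65 (binary: 0b1000001)
`tally` takes the values: 0 → 1 → 2

Answer: 2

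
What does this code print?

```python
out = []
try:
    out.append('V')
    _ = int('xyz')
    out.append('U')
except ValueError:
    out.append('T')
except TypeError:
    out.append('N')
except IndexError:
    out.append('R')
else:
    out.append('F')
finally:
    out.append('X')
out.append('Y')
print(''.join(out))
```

Execution trace: 'V' (try body) → 'T' (except ValueError) → 'X' (finally) → 'Y' (after the try/except). Output: VTXY

Answer: VTXY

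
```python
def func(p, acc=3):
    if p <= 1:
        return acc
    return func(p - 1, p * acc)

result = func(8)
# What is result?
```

Accumulator trace (n, acc): (8, 3) -> (7, 24) -> (6, 168) -> (5, 1008) -> (4, 5040) -> (3, 20160) -> (2, 60480) -> (1, 120960) -> return 120960

Answer: 120960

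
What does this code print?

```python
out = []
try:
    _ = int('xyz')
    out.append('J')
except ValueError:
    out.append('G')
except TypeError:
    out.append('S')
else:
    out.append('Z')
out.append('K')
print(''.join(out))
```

Execution trace: 'G' (except ValueError) → 'K' (after the try/except). Output: GK

Answer: GK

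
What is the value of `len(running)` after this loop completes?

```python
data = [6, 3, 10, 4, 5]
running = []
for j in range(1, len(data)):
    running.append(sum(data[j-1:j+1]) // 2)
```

Number of 2-element averages
`running` takes the values: [] → [4] → [4, 6] → [4, 6, 7] → [4, 6, 7, 4]
So `len(running)` = 4

Answer: 4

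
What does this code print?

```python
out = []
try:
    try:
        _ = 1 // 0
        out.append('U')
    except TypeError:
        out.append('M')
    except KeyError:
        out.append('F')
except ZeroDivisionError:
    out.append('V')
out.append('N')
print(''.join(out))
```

Execution trace: 'V' (outer except ZeroDivisionError) → 'N' (after the try/except). Output: VN

Answer: VN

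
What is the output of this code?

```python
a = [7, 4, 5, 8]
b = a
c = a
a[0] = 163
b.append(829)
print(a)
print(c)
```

Key concept: multiple aliases.
Step by step:
`a = [7, 4, 5, 8]` → a = [7, 4, 5, 8]
`b = a` → b = [7, 4, 5, 8] (same object as a)
`c = a` → c = [7, 4, 5, 8] (same object as a, b)
`a[0] = 163` → a = [163, 4, 5, 8] (same object as b, c); b = [163, 4, 5, 8] (same object as a, c); c = [163, 4, 5, 8] (same object as a, b)
`b.append(829)` → a = [163, 4, 5, 8, 829] (same object as b, c); b = [163, 4, 5, 8, 829] (same object as a, c); c = [163, 4, 5, 8, 829] (same object as a, b)
`print(a)` → prints [163, 4, 5, 8, 829]
`print(c)` → prints [163, 4, 5, 8, 829]

Answer:
[163, 4, 5, 8, 829]
[163, 4, 5, 8, 829]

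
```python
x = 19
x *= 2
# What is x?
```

Trace:
`x = 19` → x = 19
`x *= 2` → x = 38
So x = 38

Answer: 38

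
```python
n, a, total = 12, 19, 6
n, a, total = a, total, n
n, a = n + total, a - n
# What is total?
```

Trace:
`n, a, total = 12, 19, 6` → n = 12; a = 19; total = 6
`n, a, total = a, total, n` → n = 19; a = 6; total = 12
`n, a = n + total, a - n` → n = 31; a = -13
So total = 12

Answer: 12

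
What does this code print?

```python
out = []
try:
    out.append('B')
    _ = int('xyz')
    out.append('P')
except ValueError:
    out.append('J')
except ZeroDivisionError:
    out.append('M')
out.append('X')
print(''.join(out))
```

Execution trace: 'B' (try body) → 'J' (except ValueError) → 'X' (after the try/except). Output: BJX

Answer: BJX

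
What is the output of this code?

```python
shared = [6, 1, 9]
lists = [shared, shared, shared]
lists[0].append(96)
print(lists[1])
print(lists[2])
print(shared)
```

Key concept: list of same reference.
Step by step:
`shared = [6, 1, 9]` → shared = [6, 1, 9]
`lists = [shared, shared, shared]` → lists = [[6, 1, 9], [6, 1, 9], [6, 1, 9]]
`lists[0].append(96)` → shared = [6, 1, 9, 96]; lists = [[6, 1, 9, 96], [6, 1, 9, 96], [6, 1, 9, 96]]
`print(lists[1])` → prints [6, 1, 9, 96]
`print(lists[2])` → prints [6, 1, 9, 96]
`print(shared)` → prints [6, 1, 9, 96]

Answer:
[6, 1, 9, 96]
[6, 1, 9, 96]
[6, 1, 9, 96]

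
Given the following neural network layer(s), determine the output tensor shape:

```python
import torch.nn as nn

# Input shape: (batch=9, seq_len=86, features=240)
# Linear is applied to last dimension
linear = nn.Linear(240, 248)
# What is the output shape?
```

Input: (9, 86, 240) -> Output: (9, 86, 248)

Answer: (9, 86, 248)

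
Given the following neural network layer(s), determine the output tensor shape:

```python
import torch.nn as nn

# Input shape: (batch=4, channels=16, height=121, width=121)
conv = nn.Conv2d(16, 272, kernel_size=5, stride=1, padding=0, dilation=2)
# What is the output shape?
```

Input: (4, 16, 121, 121) -> Output: (4, 272, 113, 113)

Answer: (4, 272, 113, 113)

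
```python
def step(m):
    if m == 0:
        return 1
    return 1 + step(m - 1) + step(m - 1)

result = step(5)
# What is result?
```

step(m) = 1 + 2·step(m-1), step(0)=1. Closed form: (1+1)·2^5 - 1 = 63.

Answer: 63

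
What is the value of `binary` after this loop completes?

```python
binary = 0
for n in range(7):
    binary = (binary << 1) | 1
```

Build 7 consecutive 1-bits: 0b1111111
`binary` takes the values: 0 → 1 → 3 → 7 → 15 → 31 → 63 → 127

Answer: 127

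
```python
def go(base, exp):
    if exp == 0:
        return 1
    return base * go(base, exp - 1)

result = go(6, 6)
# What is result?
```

go(6, 6) = 6 * 6 * 6 * 6 * 6 * 6 = 46656

Answer: 46656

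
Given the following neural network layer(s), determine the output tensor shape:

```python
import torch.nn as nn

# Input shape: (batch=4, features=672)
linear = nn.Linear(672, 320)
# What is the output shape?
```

Input: (4, 672) -> Output: (4, 320)

Answer: (4, 320)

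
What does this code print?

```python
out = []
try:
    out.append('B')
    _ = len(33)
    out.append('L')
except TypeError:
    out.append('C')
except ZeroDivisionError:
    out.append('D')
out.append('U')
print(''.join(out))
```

Execution trace: 'B' (try body) → 'C' (except TypeError) → 'U' (after the try/except). Output: BCU

Answer: BCU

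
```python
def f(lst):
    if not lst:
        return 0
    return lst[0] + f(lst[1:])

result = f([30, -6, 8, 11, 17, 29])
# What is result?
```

30 + (-6) + 8 + 11 + 17 + 29 + 0 = 89

Answer: 89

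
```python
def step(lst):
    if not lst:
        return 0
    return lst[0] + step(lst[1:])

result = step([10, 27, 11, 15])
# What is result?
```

10 + 27 + 11 + 15 + 0 = 63

Answer: 63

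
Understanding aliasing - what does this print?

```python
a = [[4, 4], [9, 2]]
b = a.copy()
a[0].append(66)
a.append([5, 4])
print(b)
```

Key concept: shallow copy with nested lists.
Step by step:
`a = [[4, 4], [9, 2]]` → a = [[4, 4], [9, 2]]
`b = a.copy()` → b = [[4, 4], [9, 2]]
`a[0].append(66)` → a = [[4, 4, 66], [9, 2]]; b = [[4, 4, 66], [9, 2]]
`a.append([5, 4])` → a = [[4, 4, 66], [9, 2], [5, 4]]
`print(b)` → prints [[4, 4, 66], [9, 2]]

Answer: [[4, 4, 66], [9, 2]]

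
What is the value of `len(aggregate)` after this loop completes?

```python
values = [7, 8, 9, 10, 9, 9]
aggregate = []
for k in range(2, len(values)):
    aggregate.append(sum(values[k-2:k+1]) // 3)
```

Number of 3-element averages
`aggregate` takes the values: [] → [8] → [8, 9] → [8, 9, 9] → [8, 9, 9, 9]
So `len(aggregate)` = 4

Answer: 4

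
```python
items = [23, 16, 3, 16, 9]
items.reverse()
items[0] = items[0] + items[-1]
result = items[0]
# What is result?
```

Trace:
`items = [23, 16, 3, 16, 9]` → items = [23, 16, 3, 16, 9]
`items.reverse()` → items = [9, 16, 3, 16, 23]
`items[0] = items[0] + items[-1]` → items = [32, 16, 3, 16, 23]
`result = items[0]` → result = 32
So result = 32

Answer: 32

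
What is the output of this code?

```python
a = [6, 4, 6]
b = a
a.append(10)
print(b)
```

Key concept: basic list aliasing.
Step by step:
`a = [6, 4, 6]` → a = [6, 4, 6]
`b = a` → b = [6, 4, 6] (same object as a)
`a.append(10)` → a = [6, 4, 6, 10] (same object as b); b = [6, 4, 6, 10] (same object as a)
`print(b)` → prints [6, 4, 6, 10]

Answer: [6, 4, 6, 10]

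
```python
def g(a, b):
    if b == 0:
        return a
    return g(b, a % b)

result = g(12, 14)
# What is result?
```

g(12, 14) -> g(14, 12) -> g(12, 2) -> g(2, 0) -> 2

Answer: 2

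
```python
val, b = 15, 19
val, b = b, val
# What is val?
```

Trace:
`val, b = 15, 19` → val = 15; b = 19
`val, b = b, val` → val = 19; b = 15
So val = 19

Answer: 19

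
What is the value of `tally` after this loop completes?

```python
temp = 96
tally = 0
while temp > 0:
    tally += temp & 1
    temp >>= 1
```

Count set bits in 96 (binary: 0b1100000)
`tally` takes the values: 0 → 1 → 2

Answer: 2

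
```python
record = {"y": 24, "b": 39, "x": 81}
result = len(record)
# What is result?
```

Trace:
`record = {"y": 24, "b": 39, "x": 81}` → record = {'y': 24, 'b': 39, 'x': 81}
`result = len(record)` → result = 3
So result = 3

Answer: 3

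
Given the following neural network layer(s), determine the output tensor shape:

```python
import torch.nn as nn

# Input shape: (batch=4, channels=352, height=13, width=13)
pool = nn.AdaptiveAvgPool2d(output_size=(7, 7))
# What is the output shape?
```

Input: (4, 352, 13, 13) -> Output: (4, 352, 7, 7)

Answer: (4, 352, 7, 7)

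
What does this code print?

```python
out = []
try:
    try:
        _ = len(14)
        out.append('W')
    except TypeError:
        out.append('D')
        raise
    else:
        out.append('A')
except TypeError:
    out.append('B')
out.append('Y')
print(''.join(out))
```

Execution trace: 'D' (inner except TypeError) → 'B' (outer except TypeError) → 'Y' (after the try/except). Output: DBY

Answer: DBY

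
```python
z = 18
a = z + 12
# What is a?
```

Trace:
`z = 18` → z = 18
`a = z + 12` → a = 30
So a = 30

Answer: 30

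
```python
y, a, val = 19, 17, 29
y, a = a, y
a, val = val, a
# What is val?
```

Trace:
`y, a, val = 19, 17, 29` → y = 19; a = 17; val = 29
`y, a = a, y` → y = 17; a = 19
`a, val = val, a` → a = 29; val = 19
So val = 19

Answer: 19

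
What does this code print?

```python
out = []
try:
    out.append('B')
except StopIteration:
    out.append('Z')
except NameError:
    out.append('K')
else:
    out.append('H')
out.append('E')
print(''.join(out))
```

Execution trace: 'B' (try body, no exception) → 'H' (else) → 'E' (after the try/except). Output: BHE

Answer: BHE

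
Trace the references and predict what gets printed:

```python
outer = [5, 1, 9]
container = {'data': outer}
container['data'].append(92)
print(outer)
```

Key concept: dict holds reference to list.
Step by step:
`outer = [5, 1, 9]` → outer = [5, 1, 9]
`container = {'data': outer}` → container = {'data': [5, 1, 9]}
`container['data'].append(92)` → outer = [5, 1, 9, 92]; container = {'data': [5, 1, 9, 92]}
`print(outer)` → prints [5, 1, 9, 92]

Answer: [5, 1, 9, 92]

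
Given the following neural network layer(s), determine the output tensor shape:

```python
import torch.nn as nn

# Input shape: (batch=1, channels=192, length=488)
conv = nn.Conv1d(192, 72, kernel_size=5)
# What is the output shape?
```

Input: (1, 192, 488) -> Output: (1, 72, 484)

Answer: (1, 72, 484)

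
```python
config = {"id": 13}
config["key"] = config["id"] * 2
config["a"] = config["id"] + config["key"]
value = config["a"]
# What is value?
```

Trace:
`config = {"id": 13}` → config = {'id': 13}
`config["key"] = config["id"] * 2` → config = {'id': 13, 'key': 26}
`config["a"] = config["id"] + config["key"]` → config = {'id': 13, 'key': 26, 'a': 39}
`value = config["a"]` → value = 39
So value = 39

Answer: 39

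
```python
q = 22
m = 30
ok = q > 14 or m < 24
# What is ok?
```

Trace:
`q = 22` → q = 22
`m = 30` → m = 30
`ok = q > 14 or m < 24` → ok = True
So ok = True

Answer: True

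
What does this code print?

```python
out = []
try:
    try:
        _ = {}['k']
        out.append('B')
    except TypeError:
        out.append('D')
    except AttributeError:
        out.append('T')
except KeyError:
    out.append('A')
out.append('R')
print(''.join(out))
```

Execution trace: 'A' (outer except KeyError) → 'R' (after the try/except). Output: AR

Answer: AR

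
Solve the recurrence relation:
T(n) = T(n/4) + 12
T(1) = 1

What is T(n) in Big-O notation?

Each step divides n by 4 and adds 12. After log_4(n) steps we reach T(1)=1. So T(n) = 12·log_4(n) + 1 = O(log n).

Answer: O(log n)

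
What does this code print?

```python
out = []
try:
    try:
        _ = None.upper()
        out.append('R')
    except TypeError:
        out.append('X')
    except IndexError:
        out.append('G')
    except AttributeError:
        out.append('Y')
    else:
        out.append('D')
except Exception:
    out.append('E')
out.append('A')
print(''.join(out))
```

Execution trace: 'Y' (inner except AttributeError) → 'A' (after the try/except). Output: YA

Answer: YA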